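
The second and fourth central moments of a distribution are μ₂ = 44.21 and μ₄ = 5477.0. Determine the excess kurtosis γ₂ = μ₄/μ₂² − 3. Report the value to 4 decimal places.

μ₂² = 44.21² = 1954.52410
μ₄/μ₂² = 5477.0 / 1954.52410 = 2.80222
γ₂ = 2.80222 − 3 ≈ -0.1978

-0.1978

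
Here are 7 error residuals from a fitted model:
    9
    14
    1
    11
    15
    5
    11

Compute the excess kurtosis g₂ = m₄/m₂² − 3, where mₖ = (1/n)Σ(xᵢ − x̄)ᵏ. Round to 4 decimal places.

-0.8044

x̄ = 9.4286
Σ(xᵢ − x̄)² = 147.7143 ⇒ m₂ = 21.10204
Σ(xᵢ − x̄)⁴ = 6843.9242 ⇒ m₄ = 977.70346
m₂² = 445.29613
g₂ = m₄/m₂² − 3 = 2.19563 − 3 ≈ -0.8044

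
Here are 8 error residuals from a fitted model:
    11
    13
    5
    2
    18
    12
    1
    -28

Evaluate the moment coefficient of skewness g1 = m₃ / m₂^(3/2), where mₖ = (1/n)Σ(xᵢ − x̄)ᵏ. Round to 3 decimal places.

-1.549

x̄ = (11 + 13 + 5 + 2 + 18 + 12 + 1 - 28) / 8 = 4.2500
deviations (xᵢ − x̄): 6.7500, 8.7500, 0.7500, -2.2500, 13.7500, 7.7500, -3.2500, -32.2500
Σ(xᵢ − x̄)² = 1427.5000 ⇒ m₂ = 1427.5000/8 = 178.43750
Σ(xᵢ − x̄)³ = -29544.7500 ⇒ m₃ = -29544.7500/8 = -3693.09375
m₂^(3/2) = 178.43750^(1.5) = 2383.57705
g1 = m₃ / m₂^(3/2) = -3693.09375 / 2383.57705 ≈ -1.549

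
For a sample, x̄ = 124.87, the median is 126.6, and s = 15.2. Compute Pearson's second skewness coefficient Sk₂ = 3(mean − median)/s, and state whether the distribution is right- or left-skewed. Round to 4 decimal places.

Sk₂ = 3(124.87 − 126.6) / 15.2 = 3 × -1.7300 / 15.2
    = -5.1900 / 15.2 ≈ -0.3414
Sk₂ < 0 ⇒ mean < median ⇒ left-skewed (negative skew).

-0.3414, left-skewed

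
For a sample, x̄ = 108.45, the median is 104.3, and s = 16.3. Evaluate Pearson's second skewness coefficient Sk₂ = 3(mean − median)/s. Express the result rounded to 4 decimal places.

Sk₂ = 3(108.45 − 104.3) / 16.3 = 3 × 4.1500 / 16.3
    = 12.4500 / 16.3 ≈ 0.7638

0.7638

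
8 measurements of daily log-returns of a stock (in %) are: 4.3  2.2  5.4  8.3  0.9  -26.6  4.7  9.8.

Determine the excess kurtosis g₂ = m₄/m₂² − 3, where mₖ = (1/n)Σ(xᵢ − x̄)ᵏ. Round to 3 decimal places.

2.456

x̄ = 1.1250
Σ(xᵢ − x̄)² = 937.7550 ⇒ m₂ = 117.21938
Σ(xᵢ − x̄)⁴ = 599776.1802 ⇒ m₄ = 74972.02252
m₂² = 13740.38188
g₂ = m₄/m₂² − 3 = 5.45633 − 3 ≈ 2.456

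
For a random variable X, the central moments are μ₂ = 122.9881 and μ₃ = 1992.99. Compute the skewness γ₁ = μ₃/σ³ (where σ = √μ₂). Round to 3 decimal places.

1.461

σ = √μ₂ = √122.9881 = 11.09000
σ³ = μ₂^(3/2) = 1363.93803
γ₁ = μ₃/σ³ = 1992.99 / 1363.93803 ≈ 1.461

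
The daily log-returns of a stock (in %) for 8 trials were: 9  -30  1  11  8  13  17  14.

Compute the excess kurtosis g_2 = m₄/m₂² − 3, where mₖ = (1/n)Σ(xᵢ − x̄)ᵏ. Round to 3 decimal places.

2.047

x̄ = 5.3750
Σ(xᵢ − x̄)² = 1589.8750 ⇒ m₂ = 198.73438
Σ(xᵢ − x̄)⁴ = 1594743.4316 ⇒ m₄ = 199342.92896
m₂² = 39495.35181
g_2 = m₄/m₂² − 3 = 5.04725 − 3 ≈ 2.047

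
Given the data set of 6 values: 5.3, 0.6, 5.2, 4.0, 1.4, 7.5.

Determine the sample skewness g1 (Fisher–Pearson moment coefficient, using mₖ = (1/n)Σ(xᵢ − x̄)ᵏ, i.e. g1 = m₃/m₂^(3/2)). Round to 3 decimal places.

-0.126

x̄ = (5.3 + 0.6 + 5.2 + 4.0 + 1.4 + 7.5) / 6 = 4.0000
deviations (xᵢ − x̄): 1.3000, -3.4000, 1.2000, 0.0000, -2.6000, 3.5000
Σ(xᵢ − x̄)² = 33.7000 ⇒ m₂ = 33.7000/6 = 5.61667
Σ(xᵢ − x̄)³ = -10.0800 ⇒ m₃ = -10.0800/6 = -1.68000
m₂^(3/2) = 5.61667^(1.5) = 13.31122
g1 = m₃ / m₂^(3/2) = -1.68000 / 13.31122 ≈ -0.126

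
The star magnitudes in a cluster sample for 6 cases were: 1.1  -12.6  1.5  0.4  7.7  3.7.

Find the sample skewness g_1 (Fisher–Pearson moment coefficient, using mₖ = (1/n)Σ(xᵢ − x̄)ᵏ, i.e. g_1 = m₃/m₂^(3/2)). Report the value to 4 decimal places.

-1.1572

x̄ = (1.1 - 12.6 + 1.5 + 0.4 + 7.7 + 3.7) / 6 = 0.3000
deviations (xᵢ − x̄): 0.8000, -12.9000, 1.2000, 0.1000, 7.4000, 3.4000
Σ(xᵢ − x̄)² = 234.8200 ⇒ m₂ = 234.8200/6 = 39.13667
Σ(xᵢ − x̄)³ = -1699.9200 ⇒ m₃ = -1699.9200/6 = -283.32000
m₂^(3/2) = 39.13667^(1.5) = 244.83627
g_1 = m₃ / m₂^(3/2) = -283.32000 / 244.83627 ≈ -1.1572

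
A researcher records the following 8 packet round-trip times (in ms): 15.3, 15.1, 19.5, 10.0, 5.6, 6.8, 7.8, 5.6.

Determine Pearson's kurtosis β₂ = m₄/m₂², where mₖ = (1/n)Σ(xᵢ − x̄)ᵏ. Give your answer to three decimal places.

x̄ = 10.7125
Σ(xᵢ − x̄)² = 194.0888 ⇒ m₂ = 24.26109
Σ(xᵢ − x̄)⁴ = 8449.3113 ⇒ m₄ = 1056.16391
m₂² = 588.60067
β₂ = m₄/m₂² = 1056.16391 / 588.60067 ≈ 1.794

1.794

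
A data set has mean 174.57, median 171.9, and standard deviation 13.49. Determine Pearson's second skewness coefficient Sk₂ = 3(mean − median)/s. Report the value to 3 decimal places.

Sk₂ = 3(174.57 − 171.9) / 13.49 = 3 × 2.6700 / 13.49
    = 8.0100 / 13.49 ≈ 0.594

0.594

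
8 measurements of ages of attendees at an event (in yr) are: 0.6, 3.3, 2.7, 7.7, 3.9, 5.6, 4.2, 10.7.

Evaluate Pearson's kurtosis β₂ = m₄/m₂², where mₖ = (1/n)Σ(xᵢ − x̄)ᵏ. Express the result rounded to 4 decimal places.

2.6614

x̄ = 4.8375
Σ(xᵢ − x̄)² = 69.3188 ⇒ m₂ = 8.66484
Σ(xᵢ − x̄)⁴ = 1598.5330 ⇒ m₄ = 199.81662
m₂² = 75.07952
β₂ = m₄/m₂² = 199.81662 / 75.07952 ≈ 2.6614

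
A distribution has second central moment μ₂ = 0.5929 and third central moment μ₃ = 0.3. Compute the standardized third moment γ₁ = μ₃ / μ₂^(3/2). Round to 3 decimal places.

σ = √μ₂ = √0.5929 = 0.77000
σ³ = μ₂^(3/2) = 0.45653
γ₁ = μ₃/σ³ = 0.3 / 0.45653 ≈ 0.657

0.657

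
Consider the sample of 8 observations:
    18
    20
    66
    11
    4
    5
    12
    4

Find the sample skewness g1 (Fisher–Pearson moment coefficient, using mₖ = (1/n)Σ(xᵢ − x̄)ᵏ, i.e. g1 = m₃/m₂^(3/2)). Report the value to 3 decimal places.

1.883

x̄ = (18 + 20 + 66 + 11 + 4 + 5 + 12 + 4) / 8 = 17.5000
deviations (xᵢ − x̄): 0.5000, 2.5000, 48.5000, -6.5000, -13.5000, -12.5000, -5.5000, -13.5000
Σ(xᵢ − x̄)² = 2952.0000 ⇒ m₂ = 2952.0000/8 = 369.00000
Σ(xᵢ − x̄)³ = 106785.0000 ⇒ m₃ = 106785.0000/8 = 13348.12500
m₂^(3/2) = 369.00000^(1.5) = 7088.25853
g1 = m₃ / m₂^(3/2) = 13348.12500 / 7088.25853 ≈ 1.883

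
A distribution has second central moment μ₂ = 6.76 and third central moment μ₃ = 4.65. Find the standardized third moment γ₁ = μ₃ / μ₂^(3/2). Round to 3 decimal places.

σ = √μ₂ = √6.76 = 2.60000
σ³ = μ₂^(3/2) = 17.57600
γ₁ = μ₃/σ³ = 4.65 / 17.57600 ≈ 0.265

0.265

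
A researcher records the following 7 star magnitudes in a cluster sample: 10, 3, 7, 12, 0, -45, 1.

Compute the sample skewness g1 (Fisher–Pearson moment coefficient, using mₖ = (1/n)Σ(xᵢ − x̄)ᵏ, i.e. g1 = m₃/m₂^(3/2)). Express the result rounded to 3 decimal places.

-1.817

x̄ = (10 + 3 + 7 + 12 + 0 - 45 + 1) / 7 = -1.7143
deviations (xᵢ − x̄): 11.7143, 4.7143, 8.7143, 13.7143, 1.7143, -43.2857, 2.7143
Σ(xᵢ − x̄)² = 2307.4286 ⇒ m₂ = 2307.4286/7 = 329.63265
Σ(xᵢ − x̄)³ = -76123.9592 ⇒ m₃ = -76123.9592/7 = -10874.85131
m₂^(3/2) = 329.63265^(1.5) = 5984.74070
g1 = m₃ / m₂^(3/2) = -10874.85131 / 5984.74070 ≈ -1.817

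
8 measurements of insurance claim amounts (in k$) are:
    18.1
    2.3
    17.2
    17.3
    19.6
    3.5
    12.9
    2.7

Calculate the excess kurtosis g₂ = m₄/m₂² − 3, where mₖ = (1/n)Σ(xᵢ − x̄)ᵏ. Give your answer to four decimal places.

-1.7015

x̄ = 11.7000
Σ(xᵢ − x̄)² = 403.0200 ⇒ m₂ = 50.37750
Σ(xᵢ − x̄)⁴ = 26363.0226 ⇒ m₄ = 3295.37783
m₂² = 2537.89251
g₂ = m₄/m₂² − 3 = 1.29847 − 3 ≈ -1.7015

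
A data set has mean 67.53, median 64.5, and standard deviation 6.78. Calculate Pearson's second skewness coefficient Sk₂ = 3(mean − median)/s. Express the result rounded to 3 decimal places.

1.341

Sk₂ = 3(67.53 − 64.5) / 6.78 = 3 × 3.0300 / 6.78
    = 9.0900 / 6.78 ≈ 1.341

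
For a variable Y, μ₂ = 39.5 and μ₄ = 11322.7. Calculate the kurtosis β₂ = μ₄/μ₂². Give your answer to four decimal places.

7.2570

μ₂² = 39.5² = 1560.25000
μ₄/μ₂² = 11322.7 / 1560.25000 = 7.25698
β₂ ≈ 7.2570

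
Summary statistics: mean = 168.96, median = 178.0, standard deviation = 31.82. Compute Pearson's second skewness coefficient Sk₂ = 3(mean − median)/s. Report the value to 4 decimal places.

-0.8523

Sk₂ = 3(168.96 − 178.0) / 31.82 = 3 × -9.0400 / 31.82
    = -27.1200 / 31.82 ≈ -0.8523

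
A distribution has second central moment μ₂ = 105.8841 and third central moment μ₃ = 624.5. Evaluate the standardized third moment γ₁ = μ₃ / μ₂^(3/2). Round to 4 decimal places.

σ = √μ₂ = √105.8841 = 10.29000
σ³ = μ₂^(3/2) = 1089.54739
γ₁ = μ₃/σ³ = 624.5 / 1089.54739 ≈ 0.5732

0.5732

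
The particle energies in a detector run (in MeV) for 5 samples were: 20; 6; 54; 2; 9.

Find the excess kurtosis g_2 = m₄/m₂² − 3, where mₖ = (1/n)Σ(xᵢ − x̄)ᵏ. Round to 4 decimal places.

x̄ = 18.2000
Σ(xᵢ − x̄)² = 1780.8000 ⇒ m₂ = 356.16000
Σ(xᵢ − x̄)⁴ = 1740803.6160 ⇒ m₄ = 348160.72320
m₂² = 126849.94560
g_2 = m₄/m₂² − 3 = 2.74467 − 3 ≈ -0.2553

-0.2553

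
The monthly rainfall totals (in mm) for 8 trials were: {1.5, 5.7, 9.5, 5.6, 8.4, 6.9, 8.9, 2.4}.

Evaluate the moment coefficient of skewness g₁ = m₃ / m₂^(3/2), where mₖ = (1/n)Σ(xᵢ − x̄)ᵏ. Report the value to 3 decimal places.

x̄ = (1.5 + 5.7 + 9.5 + 5.6 + 8.4 + 6.9 + 8.9 + 2.4) / 8 = 6.1125
deviations (xᵢ − x̄): -4.6125, -0.4125, 3.3875, -0.5125, 2.2875, 0.7875, 2.7875, -3.7125
Σ(xᵢ − x̄)² = 60.5888 ⇒ m₂ = 60.5888/8 = 7.57359
Σ(xᵢ − x̄)³ = -76.5151 ⇒ m₃ = -76.5151/8 = -9.56439
m₂^(3/2) = 7.57359^(1.5) = 20.84265
g₁ = m₃ / m₂^(3/2) = -9.56439 / 20.84265 ≈ -0.459

-0.459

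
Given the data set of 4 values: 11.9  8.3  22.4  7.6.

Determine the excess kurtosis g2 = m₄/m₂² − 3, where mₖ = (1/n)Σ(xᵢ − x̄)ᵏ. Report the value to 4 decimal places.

-0.8901

x̄ = 12.5500
Σ(xᵢ − x̄)² = 140.0100 ⇒ m₂ = 35.00250
Σ(xᵢ − x̄)⁴ = 10340.1704 ⇒ m₄ = 2585.04261
m₂² = 1225.17501
g2 = m₄/m₂² − 3 = 2.10994 − 3 ≈ -0.8901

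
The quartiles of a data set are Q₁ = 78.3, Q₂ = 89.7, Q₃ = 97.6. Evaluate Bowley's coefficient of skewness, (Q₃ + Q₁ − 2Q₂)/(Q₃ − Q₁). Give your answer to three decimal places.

numerator: Q₃ + Q₁ − 2Q₂ = 97.6 + 78.3 − 2×89.7 = -3.5000
denominator: Q₃ − Q₁ = 97.6 − 78.3 = 19.3000
Bowley skewness = -3.5000 / 19.3000 ≈ -0.181

-0.181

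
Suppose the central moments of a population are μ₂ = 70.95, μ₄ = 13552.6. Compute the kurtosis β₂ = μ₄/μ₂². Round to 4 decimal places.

2.6923

μ₂² = 70.95² = 5033.90250
μ₄/μ₂² = 13552.6 / 5033.90250 = 2.69227
β₂ ≈ 2.6923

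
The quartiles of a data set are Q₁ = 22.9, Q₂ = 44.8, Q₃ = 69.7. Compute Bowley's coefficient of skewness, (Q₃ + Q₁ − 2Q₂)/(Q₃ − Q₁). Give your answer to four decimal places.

numerator: Q₃ + Q₁ − 2Q₂ = 69.7 + 22.9 − 2×44.8 = 3.0000
denominator: Q₃ − Q₁ = 69.7 − 22.9 = 46.8000
Bowley skewness = 3.0000 / 46.8000 ≈ 0.0641

0.0641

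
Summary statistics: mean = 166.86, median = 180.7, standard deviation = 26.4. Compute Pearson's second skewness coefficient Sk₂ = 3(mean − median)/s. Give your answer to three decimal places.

-1.573

Sk₂ = 3(166.86 − 180.7) / 26.4 = 3 × -13.8400 / 26.4
    = -41.5200 / 26.4 ≈ -1.573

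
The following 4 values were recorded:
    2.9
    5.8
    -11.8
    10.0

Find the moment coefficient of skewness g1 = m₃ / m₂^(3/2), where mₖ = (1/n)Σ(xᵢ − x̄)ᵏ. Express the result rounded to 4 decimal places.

x̄ = (2.9 + 5.8 - 11.8 + 10.0) / 4 = 1.7250
deviations (xᵢ − x̄): 1.1750, 4.0750, -13.5250, 8.2750
Σ(xᵢ − x̄)² = 269.3875 ⇒ m₂ = 269.3875/4 = 67.34688
Σ(xᵢ − x̄)³ = -1838.1431 ⇒ m₃ = -1838.1431/4 = -459.53578
m₂^(3/2) = 67.34688^(1.5) = 552.68308
g1 = m₃ / m₂^(3/2) = -459.53578 / 552.68308 ≈ -0.8315

-0.8315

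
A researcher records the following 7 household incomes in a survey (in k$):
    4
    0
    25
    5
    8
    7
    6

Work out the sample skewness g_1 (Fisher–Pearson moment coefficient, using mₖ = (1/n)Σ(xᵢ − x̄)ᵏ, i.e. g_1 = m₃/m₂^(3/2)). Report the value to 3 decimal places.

x̄ = (4 + 0 + 25 + 5 + 8 + 7 + 6) / 7 = 7.8571
deviations (xᵢ − x̄): -3.8571, -7.8571, 17.1429, -2.8571, 0.1429, -0.8571, -1.8571
Σ(xᵢ − x̄)² = 382.8571 ⇒ m₂ = 382.8571/7 = 54.69388
Σ(xᵢ − x̄)³ = 4465.1020 ⇒ m₃ = 4465.1020/7 = 637.87172
m₂^(3/2) = 54.69388^(1.5) = 404.49026
g_1 = m₃ / m₂^(3/2) = 637.87172 / 404.49026 ≈ 1.577

1.577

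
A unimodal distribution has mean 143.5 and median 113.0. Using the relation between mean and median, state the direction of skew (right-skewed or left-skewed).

right-skewed

mean − median = 143.5 − 113.0 = 30.5
mean > median ⇒ the longer tail is on the right ⇒ right-skewed (positively skewed).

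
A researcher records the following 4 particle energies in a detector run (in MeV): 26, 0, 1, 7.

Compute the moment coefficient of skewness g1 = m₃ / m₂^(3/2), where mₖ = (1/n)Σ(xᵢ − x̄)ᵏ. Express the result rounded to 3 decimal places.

0.946

x̄ = (26 + 0 + 1 + 7) / 4 = 8.5000
deviations (xᵢ − x̄): 17.5000, -8.5000, -7.5000, -1.5000
Σ(xᵢ − x̄)² = 437.0000 ⇒ m₂ = 437.0000/4 = 109.25000
Σ(xᵢ − x̄)³ = 4320.0000 ⇒ m₃ = 4320.0000/4 = 1080.00000
m₂^(3/2) = 109.25000^(1.5) = 1141.91077
g1 = m₃ / m₂^(3/2) = 1080.00000 / 1141.91077 ≈ 0.946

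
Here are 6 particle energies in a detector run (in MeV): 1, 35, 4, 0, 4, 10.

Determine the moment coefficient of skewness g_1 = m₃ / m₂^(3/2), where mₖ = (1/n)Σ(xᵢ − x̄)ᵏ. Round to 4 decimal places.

1.5302

x̄ = (1 + 35 + 4 + 0 + 4 + 10) / 6 = 9.0000
deviations (xᵢ − x̄): -8.0000, 26.0000, -5.0000, -9.0000, -5.0000, 1.0000
Σ(xᵢ − x̄)² = 872.0000 ⇒ m₂ = 872.0000/6 = 145.33333
Σ(xᵢ − x̄)³ = 16086.0000 ⇒ m₃ = 16086.0000/6 = 2681.00000
m₂^(3/2) = 145.33333^(1.5) = 1752.05547
g_1 = m₃ / m₂^(3/2) = 2681.00000 / 1752.05547 ≈ 1.5302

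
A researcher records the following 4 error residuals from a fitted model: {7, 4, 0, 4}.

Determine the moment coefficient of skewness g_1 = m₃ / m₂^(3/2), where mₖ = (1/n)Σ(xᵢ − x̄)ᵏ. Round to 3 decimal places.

x̄ = (7 + 4 + 0 + 4) / 4 = 3.7500
deviations (xᵢ − x̄): 3.2500, 0.2500, -3.7500, 0.2500
Σ(xᵢ − x̄)² = 24.7500 ⇒ m₂ = 24.7500/4 = 6.18750
Σ(xᵢ − x̄)³ = -18.3750 ⇒ m₃ = -18.3750/4 = -4.59375
m₂^(3/2) = 6.18750^(1.5) = 15.39121
g_1 = m₃ / m₂^(3/2) = -4.59375 / 15.39121 ≈ -0.298

-0.298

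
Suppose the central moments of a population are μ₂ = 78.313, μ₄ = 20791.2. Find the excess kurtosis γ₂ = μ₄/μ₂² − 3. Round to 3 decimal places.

μ₂² = 78.313² = 6132.92597
μ₄/μ₂² = 20791.2 / 6132.92597 = 3.39009
γ₂ = 3.39009 − 3 ≈ 0.390

0.390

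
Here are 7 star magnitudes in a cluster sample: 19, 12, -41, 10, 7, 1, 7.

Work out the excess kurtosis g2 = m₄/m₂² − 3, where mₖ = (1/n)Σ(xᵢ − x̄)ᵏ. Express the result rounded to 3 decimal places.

1.501

x̄ = 2.1429
Σ(xᵢ − x̄)² = 2352.8571 ⇒ m₂ = 336.12245
Σ(xᵢ − x̄)⁴ = 3559575.9708 ⇒ m₄ = 508510.85298
m₂² = 112978.30071
g2 = m₄/m₂² − 3 = 4.50096 − 3 ≈ 1.501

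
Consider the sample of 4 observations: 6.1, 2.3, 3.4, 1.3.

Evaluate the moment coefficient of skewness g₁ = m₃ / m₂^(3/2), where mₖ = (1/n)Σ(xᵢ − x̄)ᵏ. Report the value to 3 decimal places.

x̄ = (6.1 + 2.3 + 3.4 + 1.3) / 4 = 3.2750
deviations (xᵢ − x̄): 2.8250, -0.9750, 0.1250, -1.9750
Σ(xᵢ − x̄)² = 12.8475 ⇒ m₂ = 12.8475/4 = 3.21187
Σ(xᵢ − x̄)³ = 13.9166 ⇒ m₃ = 13.9166/4 = 3.47916
m₂^(3/2) = 3.21187^(1.5) = 5.75623
g₁ = m₃ / m₂^(3/2) = 3.47916 / 5.75623 ≈ 0.604

0.604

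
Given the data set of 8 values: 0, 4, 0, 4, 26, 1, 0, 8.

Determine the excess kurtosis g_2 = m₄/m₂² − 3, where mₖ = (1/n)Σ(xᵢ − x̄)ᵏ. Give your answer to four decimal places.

2.0099

x̄ = 5.3750
Σ(xᵢ − x̄)² = 541.8750 ⇒ m₂ = 67.73438
Σ(xᵢ − x̄)⁴ = 183882.1816 ⇒ m₄ = 22985.27271
m₂² = 4587.94556
g_2 = m₄/m₂² − 3 = 5.00993 − 3 ≈ 2.0099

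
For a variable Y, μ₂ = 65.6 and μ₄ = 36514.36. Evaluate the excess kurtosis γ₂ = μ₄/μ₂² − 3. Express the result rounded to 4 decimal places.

μ₂² = 65.6² = 4303.36000
μ₄/μ₂² = 36514.36 / 4303.36000 = 8.48508
γ₂ = 8.48508 − 3 ≈ 5.4851

5.4851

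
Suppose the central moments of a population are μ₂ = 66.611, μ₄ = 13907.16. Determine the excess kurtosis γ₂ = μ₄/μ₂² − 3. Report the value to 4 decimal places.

0.1343

μ₂² = 66.611² = 4437.02532
μ₄/μ₂² = 13907.16 / 4437.02532 = 3.13434
γ₂ = 3.13434 − 3 ≈ 0.1343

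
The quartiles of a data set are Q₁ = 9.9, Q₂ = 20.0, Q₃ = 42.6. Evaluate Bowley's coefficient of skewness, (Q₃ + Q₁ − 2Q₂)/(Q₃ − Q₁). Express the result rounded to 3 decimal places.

numerator: Q₃ + Q₁ − 2Q₂ = 42.6 + 9.9 − 2×20.0 = 12.5000
denominator: Q₃ − Q₁ = 42.6 − 9.9 = 32.7000
Bowley skewness = 12.5000 / 32.7000 ≈ 0.382

0.382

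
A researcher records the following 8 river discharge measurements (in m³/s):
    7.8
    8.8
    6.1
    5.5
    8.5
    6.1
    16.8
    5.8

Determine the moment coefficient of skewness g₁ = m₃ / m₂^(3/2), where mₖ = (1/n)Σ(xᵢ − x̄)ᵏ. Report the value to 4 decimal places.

1.7665

x̄ = (7.8 + 8.8 + 6.1 + 5.5 + 8.5 + 6.1 + 16.8 + 5.8) / 8 = 8.1750
deviations (xᵢ − x̄): -0.3750, 0.6250, -2.0750, -2.6750, 0.3250, -2.0750, 8.6250, -2.3750
Σ(xᵢ − x̄)² = 96.4350 ⇒ m₂ = 96.4350/8 = 12.05438
Σ(xᵢ − x̄)³ = 591.4387 ⇒ m₃ = 591.4387/8 = 73.92984
m₂^(3/2) = 12.05438^(1.5) = 41.85208
g₁ = m₃ / m₂^(3/2) = 73.92984 / 41.85208 ≈ 1.7665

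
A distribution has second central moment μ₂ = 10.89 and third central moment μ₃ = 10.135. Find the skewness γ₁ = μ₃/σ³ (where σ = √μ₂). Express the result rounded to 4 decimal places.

0.2820

σ = √μ₂ = √10.89 = 3.30000
σ³ = μ₂^(3/2) = 35.93700
γ₁ = μ₃/σ³ = 10.135 / 35.93700 ≈ 0.2820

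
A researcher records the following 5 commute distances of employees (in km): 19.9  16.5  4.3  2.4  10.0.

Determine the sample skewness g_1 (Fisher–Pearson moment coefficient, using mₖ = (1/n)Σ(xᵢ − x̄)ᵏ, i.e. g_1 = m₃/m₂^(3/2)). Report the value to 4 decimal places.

0.1258

x̄ = (19.9 + 16.5 + 4.3 + 2.4 + 10.0) / 5 = 10.6200
deviations (xᵢ − x̄): 9.2800, 5.8800, -6.3200, -8.2200, -0.6200
Σ(xᵢ − x̄)² = 228.5880 ⇒ m₂ = 228.5880/5 = 45.71760
Σ(xᵢ − x̄)³ = 194.3897 ⇒ m₃ = 194.3897/5 = 38.87794
m₂^(3/2) = 45.71760^(1.5) = 309.11860
g_1 = m₃ / m₂^(3/2) = 38.87794 / 309.11860 ≈ 0.1258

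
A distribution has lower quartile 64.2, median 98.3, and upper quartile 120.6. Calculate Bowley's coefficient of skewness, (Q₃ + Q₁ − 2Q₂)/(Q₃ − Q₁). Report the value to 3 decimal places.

-0.209

numerator: Q₃ + Q₁ − 2Q₂ = 120.6 + 64.2 − 2×98.3 = -11.8000
denominator: Q₃ − Q₁ = 120.6 − 64.2 = 56.4000
Bowley skewness = -11.8000 / 56.4000 ≈ -0.209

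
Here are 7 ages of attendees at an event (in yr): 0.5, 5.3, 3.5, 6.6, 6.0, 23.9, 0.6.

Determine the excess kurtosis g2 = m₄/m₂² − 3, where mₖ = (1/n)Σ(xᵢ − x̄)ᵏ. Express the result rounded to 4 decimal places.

x̄ = 6.6286
Σ(xᵢ − x̄)² = 384.1543 ⇒ m₂ = 54.87918
Σ(xᵢ − x̄)⁴ = 91814.8754 ⇒ m₄ = 13116.41077
m₂² = 3011.72480
g2 = m₄/m₂² − 3 = 4.35512 − 3 ≈ 1.3551

1.3551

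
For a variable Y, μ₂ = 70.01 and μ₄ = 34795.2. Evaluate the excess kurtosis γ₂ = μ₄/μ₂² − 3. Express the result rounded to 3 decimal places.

μ₂² = 70.01² = 4901.40010
μ₄/μ₂² = 34795.2 / 4901.40010 = 7.09903
γ₂ = 7.09903 − 3 ≈ 4.099

4.099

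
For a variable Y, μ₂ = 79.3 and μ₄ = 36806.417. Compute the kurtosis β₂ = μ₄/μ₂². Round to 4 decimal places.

μ₂² = 79.3² = 6288.49000
μ₄/μ₂² = 36806.417 / 6288.49000 = 5.85298
β₂ ≈ 5.8530

5.8530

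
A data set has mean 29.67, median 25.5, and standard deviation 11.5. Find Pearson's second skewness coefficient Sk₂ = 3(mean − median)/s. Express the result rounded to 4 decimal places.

1.0878

Sk₂ = 3(29.67 − 25.5) / 11.5 = 3 × 4.1700 / 11.5
    = 12.5100 / 11.5 ≈ 1.0878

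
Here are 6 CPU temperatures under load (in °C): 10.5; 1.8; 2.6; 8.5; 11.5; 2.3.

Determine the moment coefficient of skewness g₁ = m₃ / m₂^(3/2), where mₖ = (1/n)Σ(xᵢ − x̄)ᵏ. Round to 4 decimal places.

x̄ = (10.5 + 1.8 + 2.6 + 8.5 + 11.5 + 2.3) / 6 = 6.2000
deviations (xᵢ − x̄): 4.3000, -4.4000, -3.6000, 2.3000, 5.3000, -3.9000
Σ(xᵢ − x̄)² = 99.4000 ⇒ m₂ = 99.4000/6 = 16.56667
Σ(xᵢ − x̄)³ = 49.3920 ⇒ m₃ = 49.3920/6 = 8.23200
m₂^(3/2) = 16.56667^(1.5) = 67.42993
g₁ = m₃ / m₂^(3/2) = 8.23200 / 67.42993 ≈ 0.1221

0.1221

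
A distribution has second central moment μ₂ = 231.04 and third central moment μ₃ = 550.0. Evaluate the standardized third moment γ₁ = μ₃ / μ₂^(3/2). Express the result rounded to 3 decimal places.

0.157

σ = √μ₂ = √231.04 = 15.20000
σ³ = μ₂^(3/2) = 3511.80800
γ₁ = μ₃/σ³ = 550.0 / 3511.80800 ≈ 0.157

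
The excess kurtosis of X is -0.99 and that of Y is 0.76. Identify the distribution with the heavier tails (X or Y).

Y

Higher excess kurtosis ⇒ heavier tails relative to the normal distribution.
-0.99 vs 0.76: the larger is 0.76, so Y has heavier tails. (Y is leptokurtic — heavier-than-normal tails; the other is platykurtic.)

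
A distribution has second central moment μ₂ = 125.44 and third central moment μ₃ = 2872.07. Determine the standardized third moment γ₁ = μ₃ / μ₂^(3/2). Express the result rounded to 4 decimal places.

σ = √μ₂ = √125.44 = 11.20000
σ³ = μ₂^(3/2) = 1404.92800
γ₁ = μ₃/σ³ = 2872.07 / 1404.92800 ≈ 2.0443

2.0443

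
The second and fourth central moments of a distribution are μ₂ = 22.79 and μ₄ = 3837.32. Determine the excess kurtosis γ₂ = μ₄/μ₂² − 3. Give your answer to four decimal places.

μ₂² = 22.79² = 519.38410
μ₄/μ₂² = 3837.32 / 519.38410 = 7.38821
γ₂ = 7.38821 − 3 ≈ 4.3882

4.3882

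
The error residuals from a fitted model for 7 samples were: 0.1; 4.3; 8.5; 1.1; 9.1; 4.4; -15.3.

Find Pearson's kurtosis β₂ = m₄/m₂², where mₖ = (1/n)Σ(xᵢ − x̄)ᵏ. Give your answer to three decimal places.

3.782

x̄ = 1.7429
Σ(xᵢ − x̄)² = 406.9571 ⇒ m₂ = 58.13673
Σ(xᵢ − x̄)⁴ = 89481.0159 ⇒ m₄ = 12783.00227
m₂² = 3379.87992
β₂ = m₄/m₂² = 12783.00227 / 3379.87992 ≈ 3.782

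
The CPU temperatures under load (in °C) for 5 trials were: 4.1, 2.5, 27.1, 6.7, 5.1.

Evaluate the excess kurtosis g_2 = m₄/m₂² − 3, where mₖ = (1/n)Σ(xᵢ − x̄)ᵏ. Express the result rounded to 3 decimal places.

x̄ = 9.1000
Σ(xᵢ − x̄)² = 414.3200 ⇒ m₂ = 82.86400
Σ(xᵢ − x̄)⁴ = 107787.6512 ⇒ m₄ = 21557.53024
m₂² = 6866.44250
g_2 = m₄/m₂² − 3 = 3.13955 − 3 ≈ 0.140

0.140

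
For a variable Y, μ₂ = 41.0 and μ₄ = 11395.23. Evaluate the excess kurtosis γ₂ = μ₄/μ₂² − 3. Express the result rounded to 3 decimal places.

3.779

μ₂² = 41.0² = 1681.00000
μ₄/μ₂² = 11395.23 / 1681.00000 = 6.77884
γ₂ = 6.77884 − 3 ≈ 3.779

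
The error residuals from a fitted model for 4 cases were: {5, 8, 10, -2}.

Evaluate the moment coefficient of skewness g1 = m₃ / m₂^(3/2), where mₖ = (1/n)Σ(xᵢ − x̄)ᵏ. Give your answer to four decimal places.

-0.6725

x̄ = (5 + 8 + 10 - 2) / 4 = 5.2500
deviations (xᵢ − x̄): -0.2500, 2.7500, 4.7500, -7.2500
Σ(xᵢ − x̄)² = 82.7500 ⇒ m₂ = 82.7500/4 = 20.68750
Σ(xᵢ − x̄)³ = -253.1250 ⇒ m₃ = -253.1250/4 = -63.28125
m₂^(3/2) = 20.68750^(1.5) = 94.09402
g1 = m₃ / m₂^(3/2) = -63.28125 / 94.09402 ≈ -0.6725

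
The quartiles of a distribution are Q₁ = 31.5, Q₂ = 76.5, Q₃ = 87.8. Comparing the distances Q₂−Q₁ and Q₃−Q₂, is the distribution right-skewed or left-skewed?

Q₂ − Q₁ = 45.0;  Q₃ − Q₂ = 11.3
Q₂ − Q₁ > Q₃ − Q₂ ⇒ the lower half is more spread out ⇒ left-skewed.

left-skewed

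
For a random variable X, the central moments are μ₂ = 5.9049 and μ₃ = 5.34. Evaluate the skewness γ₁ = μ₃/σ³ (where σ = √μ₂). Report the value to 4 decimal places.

0.3722

σ = √μ₂ = √5.9049 = 2.43000
σ³ = μ₂^(3/2) = 14.34891
γ₁ = μ₃/σ³ = 5.34 / 14.34891 ≈ 0.3722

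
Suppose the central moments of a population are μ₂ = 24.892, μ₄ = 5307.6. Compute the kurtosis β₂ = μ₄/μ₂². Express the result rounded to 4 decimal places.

8.5660

μ₂² = 24.892² = 619.61166
μ₄/μ₂² = 5307.6 / 619.61166 = 8.56601
β₂ ≈ 8.5660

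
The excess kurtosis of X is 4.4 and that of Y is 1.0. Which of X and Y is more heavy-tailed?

X

Higher excess kurtosis ⇒ heavier tails relative to the normal distribution.
4.4 vs 1.0: the larger is 4.4, so X has heavier tails.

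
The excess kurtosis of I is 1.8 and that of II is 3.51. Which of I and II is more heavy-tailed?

Higher excess kurtosis ⇒ heavier tails relative to the normal distribution.
1.8 vs 3.51: the larger is 3.51, so II has heavier tails.

II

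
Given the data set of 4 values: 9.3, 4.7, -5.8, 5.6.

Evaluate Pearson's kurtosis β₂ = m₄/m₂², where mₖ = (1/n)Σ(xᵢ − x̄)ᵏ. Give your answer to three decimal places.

x̄ = 3.4500
Σ(xᵢ − x̄)² = 125.9700 ⇒ m₂ = 31.49250
Σ(xᵢ − x̄)⁴ = 8515.9298 ⇒ m₄ = 2128.98246
m₂² = 991.77756
β₂ = m₄/m₂² = 2128.98246 / 991.77756 ≈ 2.147

2.147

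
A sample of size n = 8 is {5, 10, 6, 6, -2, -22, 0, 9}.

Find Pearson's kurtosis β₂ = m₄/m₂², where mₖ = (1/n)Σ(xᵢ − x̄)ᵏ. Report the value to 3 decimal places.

x̄ = 1.5000
Σ(xᵢ − x̄)² = 748.0000 ⇒ m₂ = 93.50000
Σ(xᵢ − x̄)⁴ = 314489.5000 ⇒ m₄ = 39311.18750
m₂² = 8742.25000
β₂ = m₄/m₂² = 39311.18750 / 8742.25000 ≈ 4.497

4.497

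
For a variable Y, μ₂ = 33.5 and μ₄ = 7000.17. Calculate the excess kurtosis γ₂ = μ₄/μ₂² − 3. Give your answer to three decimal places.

3.238

μ₂² = 33.5² = 1122.25000
μ₄/μ₂² = 7000.17 / 1122.25000 = 6.23762
γ₂ = 6.23762 − 3 ≈ 3.238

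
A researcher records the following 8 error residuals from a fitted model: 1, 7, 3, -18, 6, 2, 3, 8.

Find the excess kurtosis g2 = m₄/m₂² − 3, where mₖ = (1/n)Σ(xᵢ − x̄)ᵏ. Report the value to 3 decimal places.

2.172

x̄ = 1.5000
Σ(xᵢ − x̄)² = 478.0000 ⇒ m₂ = 59.75000
Σ(xᵢ − x̄)⁴ = 147710.5000 ⇒ m₄ = 18463.81250
m₂² = 3570.06250
g2 = m₄/m₂² − 3 = 5.17185 − 3 ≈ 2.172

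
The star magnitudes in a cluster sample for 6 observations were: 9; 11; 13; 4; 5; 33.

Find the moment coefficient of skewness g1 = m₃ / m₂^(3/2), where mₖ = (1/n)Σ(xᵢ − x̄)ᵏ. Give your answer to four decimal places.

x̄ = (9 + 11 + 13 + 4 + 5 + 33) / 6 = 12.5000
deviations (xᵢ − x̄): -3.5000, -1.5000, 0.5000, -8.5000, -7.5000, 20.5000
Σ(xᵢ − x̄)² = 563.5000 ⇒ m₂ = 563.5000/6 = 93.91667
Σ(xᵢ − x̄)³ = 7533.0000 ⇒ m₃ = 7533.0000/6 = 1255.50000
m₂^(3/2) = 93.91667^(1.5) = 910.15216
g1 = m₃ / m₂^(3/2) = 1255.50000 / 910.15216 ≈ 1.3794

1.3794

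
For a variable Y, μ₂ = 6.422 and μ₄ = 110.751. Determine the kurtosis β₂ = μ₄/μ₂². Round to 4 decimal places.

2.6854

μ₂² = 6.422² = 41.24208
μ₄/μ₂² = 110.751 / 41.24208 = 2.68539
β₂ ≈ 2.6854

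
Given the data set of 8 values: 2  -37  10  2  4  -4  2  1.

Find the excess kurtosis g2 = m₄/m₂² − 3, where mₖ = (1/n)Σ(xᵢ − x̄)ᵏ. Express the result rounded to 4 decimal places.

2.3909

x̄ = -2.5000
Σ(xᵢ − x̄)² = 1464.0000 ⇒ m₂ = 183.00000
Σ(xᵢ − x̄)⁴ = 1444279.5000 ⇒ m₄ = 180534.93750
m₂² = 33489.00000
g2 = m₄/m₂² − 3 = 5.39087 − 3 ≈ 2.3909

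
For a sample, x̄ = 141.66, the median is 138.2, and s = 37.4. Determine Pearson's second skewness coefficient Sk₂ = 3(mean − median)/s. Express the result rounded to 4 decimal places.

Sk₂ = 3(141.66 − 138.2) / 37.4 = 3 × 3.4600 / 37.4
    = 10.3800 / 37.4 ≈ 0.2775

0.2775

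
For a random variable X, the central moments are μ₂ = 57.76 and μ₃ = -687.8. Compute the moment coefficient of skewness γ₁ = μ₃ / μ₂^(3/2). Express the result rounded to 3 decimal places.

σ = √μ₂ = √57.76 = 7.60000
σ³ = μ₂^(3/2) = 438.97600
γ₁ = μ₃/σ³ = -687.8 / 438.97600 ≈ -1.567

-1.567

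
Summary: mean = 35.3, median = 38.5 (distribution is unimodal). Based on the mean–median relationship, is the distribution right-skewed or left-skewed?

mean − median = 35.3 − 38.5 = -3.2
mean < median ⇒ the longer tail is on the left ⇒ left-skewed (negatively skewed).

left-skewed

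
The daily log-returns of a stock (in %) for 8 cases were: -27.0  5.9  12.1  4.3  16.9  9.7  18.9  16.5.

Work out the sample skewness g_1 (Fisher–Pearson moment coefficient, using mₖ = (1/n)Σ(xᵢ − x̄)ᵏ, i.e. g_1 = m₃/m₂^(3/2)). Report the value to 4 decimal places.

x̄ = (-27.0 + 5.9 + 12.1 + 4.3 + 16.9 + 9.7 + 18.9 + 16.5) / 8 = 7.1625
deviations (xᵢ − x̄): -34.1625, -1.2625, 4.9375, -2.8625, 9.7375, 2.5375, 11.7375, 9.3375
Σ(xᵢ − x̄)² = 1527.4588 ⇒ m₂ = 1527.4588/8 = 190.93234
Σ(xᵢ − x̄)³ = -36404.5175 ⇒ m₃ = -36404.5175/8 = -4550.56468
m₂^(3/2) = 190.93234^(1.5) = 2638.27010
g_1 = m₃ / m₂^(3/2) = -4550.56468 / 2638.27010 ≈ -1.7248

-1.7248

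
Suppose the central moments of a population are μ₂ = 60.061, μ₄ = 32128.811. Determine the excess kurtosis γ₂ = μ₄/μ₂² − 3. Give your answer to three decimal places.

μ₂² = 60.061² = 3607.32372
μ₄/μ₂² = 32128.811 / 3607.32372 = 8.90655
γ₂ = 8.90655 − 3 ≈ 5.907

5.907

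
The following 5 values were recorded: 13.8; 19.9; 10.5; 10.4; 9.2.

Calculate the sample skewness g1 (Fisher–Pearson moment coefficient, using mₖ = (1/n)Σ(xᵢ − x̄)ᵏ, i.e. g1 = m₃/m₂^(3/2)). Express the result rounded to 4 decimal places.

1.0083

x̄ = (13.8 + 19.9 + 10.5 + 10.4 + 9.2) / 5 = 12.7600
deviations (xᵢ − x̄): 1.0400, 7.1400, -2.2600, -2.3600, -3.5600
Σ(xᵢ − x̄)² = 75.4120 ⇒ m₂ = 75.4120/5 = 15.08240
Σ(xᵢ − x̄)³ = 295.3138 ⇒ m₃ = 295.3138/5 = 59.06275
m₂^(3/2) = 15.08240^(1.5) = 58.57411
g1 = m₃ / m₂^(3/2) = 59.06275 / 58.57411 ≈ 1.0083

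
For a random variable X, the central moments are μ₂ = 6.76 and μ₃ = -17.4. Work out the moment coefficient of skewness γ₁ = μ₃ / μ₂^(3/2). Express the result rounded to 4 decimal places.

σ = √μ₂ = √6.76 = 2.60000
σ³ = μ₂^(3/2) = 17.57600
γ₁ = μ₃/σ³ = -17.4 / 17.57600 ≈ -0.9900

-0.9900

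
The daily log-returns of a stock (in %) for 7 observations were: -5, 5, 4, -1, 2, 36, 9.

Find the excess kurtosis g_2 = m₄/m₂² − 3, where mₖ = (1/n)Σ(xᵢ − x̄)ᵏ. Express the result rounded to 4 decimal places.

1.2378

x̄ = 7.1429
Σ(xᵢ − x̄)² = 1090.8571 ⇒ m₂ = 155.83673
Σ(xᵢ − x̄)⁴ = 720414.8688 ⇒ m₄ = 102916.40983
m₂² = 24285.08788
g_2 = m₄/m₂² − 3 = 4.23784 − 3 ≈ 1.2378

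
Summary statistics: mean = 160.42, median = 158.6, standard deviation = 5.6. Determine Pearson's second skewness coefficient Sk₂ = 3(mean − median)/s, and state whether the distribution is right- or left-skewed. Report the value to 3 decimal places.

Sk₂ = 3(160.42 − 158.6) / 5.6 = 3 × 1.8200 / 5.6
    = 5.4600 / 5.6 ≈ 0.975
Sk₂ > 0 ⇒ mean > median ⇒ right-skewed (positive skew).

0.975, right-skewed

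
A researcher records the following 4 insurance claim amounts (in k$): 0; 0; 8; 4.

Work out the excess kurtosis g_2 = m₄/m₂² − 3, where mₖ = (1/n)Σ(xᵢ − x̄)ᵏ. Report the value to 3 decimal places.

-1.372

x̄ = 3.0000
Σ(xᵢ − x̄)² = 44.0000 ⇒ m₂ = 11.00000
Σ(xᵢ − x̄)⁴ = 788.0000 ⇒ m₄ = 197.00000
m₂² = 121.00000
g_2 = m₄/m₂² − 3 = 1.62810 − 3 ≈ -1.372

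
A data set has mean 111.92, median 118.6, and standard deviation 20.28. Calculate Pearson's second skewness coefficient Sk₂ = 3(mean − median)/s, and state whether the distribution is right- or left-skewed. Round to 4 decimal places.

Sk₂ = 3(111.92 − 118.6) / 20.28 = 3 × -6.6800 / 20.28
    = -20.0400 / 20.28 ≈ -0.9882
Sk₂ < 0 ⇒ mean < median ⇒ left-skewed (negative skew).

-0.9882, left-skewed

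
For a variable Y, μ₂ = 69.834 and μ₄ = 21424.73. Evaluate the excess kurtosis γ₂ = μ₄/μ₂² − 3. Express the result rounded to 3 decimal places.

μ₂² = 69.834² = 4876.78756
μ₄/μ₂² = 21424.73 / 4876.78756 = 4.39321
γ₂ = 4.39321 − 3 ≈ 1.393

1.393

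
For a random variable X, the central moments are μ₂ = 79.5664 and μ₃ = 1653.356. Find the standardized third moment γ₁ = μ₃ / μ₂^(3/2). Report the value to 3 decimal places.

2.330

σ = √μ₂ = √79.5664 = 8.92000
σ³ = μ₂^(3/2) = 709.73229
γ₁ = μ₃/σ³ = 1653.356 / 709.73229 ≈ 2.330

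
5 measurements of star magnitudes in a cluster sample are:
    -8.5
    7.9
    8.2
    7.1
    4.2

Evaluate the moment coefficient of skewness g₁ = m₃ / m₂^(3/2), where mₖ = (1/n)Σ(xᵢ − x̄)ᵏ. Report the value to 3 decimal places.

x̄ = (-8.5 + 7.9 + 8.2 + 7.1 + 4.2) / 5 = 3.7800
deviations (xᵢ − x̄): -12.2800, 4.1200, 4.4200, 3.3200, 0.4200
Σ(xᵢ − x̄)² = 198.5080 ⇒ m₂ = 198.5080/5 = 39.70160
Σ(xᵢ − x̄)³ = -1658.8505 ⇒ m₃ = -1658.8505/5 = -331.77010
m₂^(3/2) = 39.70160^(1.5) = 250.15663
g₁ = m₃ / m₂^(3/2) = -331.77010 / 250.15663 ≈ -1.326

-1.326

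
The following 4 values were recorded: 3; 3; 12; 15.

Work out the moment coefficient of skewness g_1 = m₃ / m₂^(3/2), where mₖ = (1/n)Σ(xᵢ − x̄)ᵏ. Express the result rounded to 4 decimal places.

0.1153

x̄ = (3 + 3 + 12 + 15) / 4 = 8.2500
deviations (xᵢ − x̄): -5.2500, -5.2500, 3.7500, 6.7500
Σ(xᵢ − x̄)² = 114.7500 ⇒ m₂ = 114.7500/4 = 28.68750
Σ(xᵢ − x̄)³ = 70.8750 ⇒ m₃ = 70.8750/4 = 17.71875
m₂^(3/2) = 28.68750^(1.5) = 153.65230
g_1 = m₃ / m₂^(3/2) = 17.71875 / 153.65230 ≈ 0.1153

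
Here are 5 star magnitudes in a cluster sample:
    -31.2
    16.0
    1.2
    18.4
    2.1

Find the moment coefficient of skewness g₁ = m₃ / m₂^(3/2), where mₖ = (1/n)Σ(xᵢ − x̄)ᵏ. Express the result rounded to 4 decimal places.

x̄ = (-31.2 + 16.0 + 1.2 + 18.4 + 2.1) / 5 = 1.3000
deviations (xᵢ − x̄): -32.5000, 14.7000, -0.1000, 17.1000, 0.8000
Σ(xᵢ − x̄)² = 1565.4000 ⇒ m₂ = 1565.4000/5 = 313.08000
Σ(xᵢ − x̄)³ = -26150.8800 ⇒ m₃ = -26150.8800/5 = -5230.17600
m₂^(3/2) = 313.08000^(1.5) = 5539.65843
g₁ = m₃ / m₂^(3/2) = -5230.17600 / 5539.65843 ≈ -0.9441

-0.9441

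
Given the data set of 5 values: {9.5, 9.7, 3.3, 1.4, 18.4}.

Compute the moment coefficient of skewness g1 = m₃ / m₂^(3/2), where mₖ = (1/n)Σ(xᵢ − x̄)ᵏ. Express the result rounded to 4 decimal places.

0.4673

x̄ = (9.5 + 9.7 + 3.3 + 1.4 + 18.4) / 5 = 8.4600
deviations (xᵢ − x̄): 1.0400, 1.2400, -5.1600, -7.0600, 9.9400
Σ(xᵢ − x̄)² = 177.8920 ⇒ m₂ = 177.8920/5 = 35.57840
Σ(xᵢ − x̄)³ = 495.8554 ⇒ m₃ = 495.8554/5 = 99.17107
m₂^(3/2) = 35.57840^(1.5) = 212.21673
g1 = m₃ / m₂^(3/2) = 99.17107 / 212.21673 ≈ 0.4673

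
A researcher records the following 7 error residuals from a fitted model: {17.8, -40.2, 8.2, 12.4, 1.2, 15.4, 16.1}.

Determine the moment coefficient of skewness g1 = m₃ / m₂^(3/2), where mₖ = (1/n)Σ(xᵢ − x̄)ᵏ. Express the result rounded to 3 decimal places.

x̄ = (17.8 - 40.2 + 8.2 + 12.4 + 1.2 + 15.4 + 16.1) / 7 = 4.4143
deviations (xᵢ − x̄): 13.3857, -44.6143, 3.7857, 7.9857, -3.2143, 10.9857, 11.6857
Σ(xᵢ − x̄)² = 2515.2886 ⇒ m₂ = 2515.2886/7 = 359.32694
Σ(xᵢ − x̄)³ = -82951.5131 ⇒ m₃ = -82951.5131/7 = -11850.21616
m₂^(3/2) = 359.32694^(1.5) = 6811.37304
g1 = m₃ / m₂^(3/2) = -11850.21616 / 6811.37304 ≈ -1.740

-1.740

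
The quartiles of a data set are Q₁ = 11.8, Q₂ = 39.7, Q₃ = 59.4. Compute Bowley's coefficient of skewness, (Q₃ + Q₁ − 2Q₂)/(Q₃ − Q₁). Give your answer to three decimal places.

numerator: Q₃ + Q₁ − 2Q₂ = 59.4 + 11.8 − 2×39.7 = -8.2000
denominator: Q₃ − Q₁ = 59.4 − 11.8 = 47.6000
Bowley skewness = -8.2000 / 47.6000 ≈ -0.172

-0.172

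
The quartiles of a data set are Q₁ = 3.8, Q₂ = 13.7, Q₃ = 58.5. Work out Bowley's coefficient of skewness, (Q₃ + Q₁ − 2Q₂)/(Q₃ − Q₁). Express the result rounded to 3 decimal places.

0.638

numerator: Q₃ + Q₁ − 2Q₂ = 58.5 + 3.8 − 2×13.7 = 34.9000
denominator: Q₃ − Q₁ = 58.5 − 3.8 = 54.7000
Bowley skewness = 34.9000 / 54.7000 ≈ 0.638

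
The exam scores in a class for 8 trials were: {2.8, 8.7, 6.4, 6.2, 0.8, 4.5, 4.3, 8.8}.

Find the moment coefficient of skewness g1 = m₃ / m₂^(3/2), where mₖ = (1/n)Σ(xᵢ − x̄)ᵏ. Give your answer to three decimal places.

x̄ = (2.8 + 8.7 + 6.4 + 6.2 + 0.8 + 4.5 + 4.3 + 8.8) / 8 = 5.3125
deviations (xᵢ − x̄): -2.5125, 3.3875, 1.0875, 0.8875, -4.5125, -0.8125, -1.0125, 3.4875
Σ(xᵢ − x̄)² = 53.9688 ⇒ m₂ = 53.9688/8 = 6.74609
Σ(xᵢ − x̄)³ = -26.0468 ⇒ m₃ = -26.0468/8 = -3.25586
m₂^(3/2) = 6.74609^(1.5) = 17.52179
g1 = m₃ / m₂^(3/2) = -3.25586 / 17.52179 ≈ -0.186

-0.186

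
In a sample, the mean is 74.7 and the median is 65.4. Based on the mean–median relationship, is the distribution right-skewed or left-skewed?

right-skewed

mean − median = 74.7 − 65.4 = 9.3
mean > median ⇒ the longer tail is on the right ⇒ right-skewed (positively skewed).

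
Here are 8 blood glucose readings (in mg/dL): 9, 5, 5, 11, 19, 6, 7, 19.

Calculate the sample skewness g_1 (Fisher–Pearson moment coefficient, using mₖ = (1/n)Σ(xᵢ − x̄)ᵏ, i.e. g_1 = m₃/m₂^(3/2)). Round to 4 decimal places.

x̄ = (9 + 5 + 5 + 11 + 19 + 6 + 7 + 19) / 8 = 10.1250
deviations (xᵢ − x̄): -1.1250, -5.1250, -5.1250, 0.8750, 8.8750, -4.1250, -3.1250, 8.8750
Σ(xᵢ − x̄)² = 238.8750 ⇒ m₂ = 238.8750/8 = 29.85938
Σ(xᵢ − x̄)³ = 1027.4063 ⇒ m₃ = 1027.4063/8 = 128.42578
m₂^(3/2) = 29.85938^(1.5) = 163.16277
g_1 = m₃ / m₂^(3/2) = 128.42578 / 163.16277 ≈ 0.7871

0.7871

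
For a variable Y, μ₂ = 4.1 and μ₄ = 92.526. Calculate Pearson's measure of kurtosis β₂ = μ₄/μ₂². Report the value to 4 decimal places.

5.5042

μ₂² = 4.1² = 16.81000
μ₄/μ₂² = 92.526 / 16.81000 = 5.50422
β₂ ≈ 5.5042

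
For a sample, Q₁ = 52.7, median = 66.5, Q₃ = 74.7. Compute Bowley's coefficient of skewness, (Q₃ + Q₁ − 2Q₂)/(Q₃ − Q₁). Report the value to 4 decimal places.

numerator: Q₃ + Q₁ − 2Q₂ = 74.7 + 52.7 − 2×66.5 = -5.6000
denominator: Q₃ − Q₁ = 74.7 − 52.7 = 22.0000
Bowley skewness = -5.6000 / 22.0000 ≈ -0.2545

-0.2545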